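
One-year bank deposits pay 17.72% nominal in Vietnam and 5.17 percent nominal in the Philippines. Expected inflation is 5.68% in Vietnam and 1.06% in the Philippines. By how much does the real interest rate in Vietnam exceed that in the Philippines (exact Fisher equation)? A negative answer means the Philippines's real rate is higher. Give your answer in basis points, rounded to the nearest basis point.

Vietnam: (1 + 0.1772)/(1 + 0.0568) − 1 = 11.3929%
The Philippines: (1 + 0.0517)/(1 + 0.0106) − 1 = 4.0669%
Differential = 11.3929% − 4.0669% = 7.3260% → 733 basis points.

733 basis points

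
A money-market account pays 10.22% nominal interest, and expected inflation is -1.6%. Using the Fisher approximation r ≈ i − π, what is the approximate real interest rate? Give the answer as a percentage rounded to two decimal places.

11.82%

r ≈ i − π = 10.22% − (-1.6%) = 11.82%.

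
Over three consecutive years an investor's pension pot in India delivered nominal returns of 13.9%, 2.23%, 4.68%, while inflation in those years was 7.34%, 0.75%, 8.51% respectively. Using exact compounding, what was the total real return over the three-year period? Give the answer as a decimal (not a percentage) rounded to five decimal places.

0.03870

Compound the nominal returns: 1.1390 × 1.0223 × 1.0468 = 1.218894.
Compound inflation: 1.0734 × 1.0075 × 1.0851 = 1.173482.
Deflate: 1.218894 / 1.173482 = 1.038698.
Total real return = 1.038698 − 1 → 0.03870.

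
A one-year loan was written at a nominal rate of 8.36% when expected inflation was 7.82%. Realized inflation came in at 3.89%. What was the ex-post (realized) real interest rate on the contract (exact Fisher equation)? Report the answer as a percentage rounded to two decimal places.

Ex-post: (1 + 0.0836)/(1 + 0.0389) − 1 = 4.3026%
So the realized real rate is 4.30%.

4.30%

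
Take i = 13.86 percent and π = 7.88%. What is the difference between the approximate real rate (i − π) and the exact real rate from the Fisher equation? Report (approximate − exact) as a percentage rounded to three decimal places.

Approximate: r ≈ 13.860% − 7.880% = 5.9800%
Exact: (1 + 0.1386)/(1 + 0.0788) − 1 = 5.5432%
Error = 5.9800% − 5.5432% = 0.4368% → 0.437%.

0.437%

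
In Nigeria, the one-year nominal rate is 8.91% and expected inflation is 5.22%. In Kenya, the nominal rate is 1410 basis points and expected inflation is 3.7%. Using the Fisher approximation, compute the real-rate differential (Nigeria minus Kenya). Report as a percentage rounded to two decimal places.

-6.71%

Nigeria: 8.91% − 5.22% = 3.690%
Kenya: 14.1% − 3.7% = 10.400%
Differential = -6.710% → -6.71%.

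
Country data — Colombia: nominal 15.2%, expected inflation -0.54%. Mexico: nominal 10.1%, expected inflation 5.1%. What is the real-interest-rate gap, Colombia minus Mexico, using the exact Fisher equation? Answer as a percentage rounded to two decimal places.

Colombia: (1 + 0.1520)/(1 − 0.0054) − 1 = 15.8255%
Mexico: (1 + 0.1010)/(1 + 0.0510) − 1 = 4.7574%
Differential = 15.8255% − 4.7574% = 11.0681% → 11.07%.

11.07%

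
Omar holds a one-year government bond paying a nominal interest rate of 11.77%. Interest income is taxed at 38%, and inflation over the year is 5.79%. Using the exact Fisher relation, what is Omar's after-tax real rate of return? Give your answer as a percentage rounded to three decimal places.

1.425%

After-tax nominal return = 11.77% × (1 − 0.38) = 7.2974%.
1 + r = 1.072974 / 1.05790 = 1.014249
After-tax real rate = 1.014249 − 1 → 1.425%.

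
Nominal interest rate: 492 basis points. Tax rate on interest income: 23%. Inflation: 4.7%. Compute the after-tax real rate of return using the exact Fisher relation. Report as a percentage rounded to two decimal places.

After-tax nominal return = 4.92% × (1 − 0.23) = 3.7884%.
1 + r = 1.037884 / 1.04700 = 0.991293
After-tax real rate = 0.991293 − 1 → -0.87%.

-0.87%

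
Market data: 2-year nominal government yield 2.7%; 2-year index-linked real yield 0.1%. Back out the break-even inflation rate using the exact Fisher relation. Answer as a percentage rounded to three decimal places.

(1 + π) = (1 + i)/(1 + r) = 1.02700 / 1.00100 = 1.025974
Break-even inflation = 1.025974 − 1 → 2.597%.

2.597%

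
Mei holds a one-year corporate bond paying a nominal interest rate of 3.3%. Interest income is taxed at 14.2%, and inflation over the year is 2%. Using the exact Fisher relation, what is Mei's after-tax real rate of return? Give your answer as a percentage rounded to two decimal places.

0.82%

After-tax nominal return = 3.3% × (1 − 0.142) = 2.8314%.
1 + r = 1.028314 / 1.02000 = 1.008151
After-tax real rate = 1.008151 − 1 → 0.82%.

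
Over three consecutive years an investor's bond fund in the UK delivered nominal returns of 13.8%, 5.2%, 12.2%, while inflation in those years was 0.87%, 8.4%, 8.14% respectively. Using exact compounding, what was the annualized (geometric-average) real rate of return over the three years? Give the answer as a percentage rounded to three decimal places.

Nominal growth factor = 1.1380 × 1.0520 × 1.1220 = 1.34323147
Price-level growth factor = 1.0087 × 1.0840 × 1.0814 = 1.18243607
Real growth factor = 1.34323147 / 1.18243607 = 1.13598655
Annualized real rate = 1.13598655^(1/3) − 1 = 4.3417% → 4.342%.

4.342%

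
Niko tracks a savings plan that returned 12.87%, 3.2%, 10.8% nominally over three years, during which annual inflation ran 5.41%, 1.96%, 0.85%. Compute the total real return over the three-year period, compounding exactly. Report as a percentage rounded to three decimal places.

Compound the nominal returns: 1.1287 × 1.0320 × 1.1080 = 1.290619.
Compound inflation: 1.0541 × 1.0196 × 1.0085 = 1.083896.
Deflate: 1.290619 / 1.083896 = 1.190722.
Total real return = 1.190722 − 1 → 19.072%.

19.072%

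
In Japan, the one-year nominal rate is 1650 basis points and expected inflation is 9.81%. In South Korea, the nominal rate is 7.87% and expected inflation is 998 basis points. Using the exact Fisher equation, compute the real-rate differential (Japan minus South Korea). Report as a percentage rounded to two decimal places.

Japan: (1 + 0.1650)/(1 + 0.0981) − 1 = 6.0923%
South Korea: (1 + 0.0787)/(1 + 0.0998) − 1 = -1.9185%
Differential = 6.0923% − (-1.9185%) = 8.0109% → 8.01%.

8.01%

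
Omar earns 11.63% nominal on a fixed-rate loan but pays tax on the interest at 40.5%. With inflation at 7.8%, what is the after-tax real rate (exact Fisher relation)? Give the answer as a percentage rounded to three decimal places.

After-tax nominal return = 11.63% × (1 − 0.405) = 6.91985%.
1 + r = 1.0691985 / 1.07800 = 0.9918353
After-tax real rate = 0.9918353 − 1 → -0.816%.

-0.816%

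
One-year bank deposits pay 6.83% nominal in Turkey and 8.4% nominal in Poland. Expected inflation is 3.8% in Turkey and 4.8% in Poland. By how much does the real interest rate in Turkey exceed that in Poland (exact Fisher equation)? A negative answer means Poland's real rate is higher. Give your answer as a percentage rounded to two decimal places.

-0.52%

Turkey: (1 + 0.0683)/(1 + 0.0380) − 1 = 2.9191%
Poland: (1 + 0.0840)/(1 + 0.0480) − 1 = 3.4351%
Differential = 2.9191% − 3.4351% = -0.5160% → -0.52%.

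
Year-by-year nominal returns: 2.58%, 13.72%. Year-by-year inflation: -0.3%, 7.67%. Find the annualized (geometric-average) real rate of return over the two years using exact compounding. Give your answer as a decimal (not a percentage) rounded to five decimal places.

0.04245

Compound the nominal returns: 1.0258 × 1.1372 = 1.16653976.
Compound inflation: 0.9970 × 1.0767 = 1.07346990.
Deflate: 1.16653976 / 1.07346990 = 1.08670002.
Annualized real rate = 1.08670002^(1/2) − 1 = 4.2449% → 0.04245.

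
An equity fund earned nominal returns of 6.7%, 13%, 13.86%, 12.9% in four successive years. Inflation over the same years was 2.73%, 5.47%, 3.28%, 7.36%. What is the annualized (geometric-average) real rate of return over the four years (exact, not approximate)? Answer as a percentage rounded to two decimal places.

Nominal growth factor = 1.0670 × 1.1300 × 1.1386 × 1.1290 = 1.54991537
Price-level growth factor = 1.0273 × 1.0547 × 1.0328 × 1.0736 = 1.20139264
Real growth factor = 1.54991537 / 1.20139264 = 1.29009894
Annualized real rate = 1.29009894^(1/4) − 1 = 6.5751% → 6.58%.

6.58%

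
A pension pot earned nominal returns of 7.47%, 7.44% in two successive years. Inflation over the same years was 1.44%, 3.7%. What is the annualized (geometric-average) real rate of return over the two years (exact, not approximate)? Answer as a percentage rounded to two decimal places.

Compound the nominal returns: 1.0747 × 1.0744 = 1.15465768.
Compound inflation: 1.0144 × 1.0370 = 1.05193280.
Deflate: 1.15465768 / 1.05193280 = 1.09765346.
Annualized real rate = 1.09765346^(1/2) − 1 = 4.7690% → 4.77%.

4.77%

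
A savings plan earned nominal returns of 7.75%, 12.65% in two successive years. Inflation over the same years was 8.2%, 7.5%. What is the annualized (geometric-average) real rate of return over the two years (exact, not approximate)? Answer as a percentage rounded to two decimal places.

2.15%

Compound the nominal returns: 1.0775 × 1.1265 = 1.21380375.
Compound inflation: 1.0820 × 1.0750 = 1.16315000.
Deflate: 1.21380375 / 1.16315000 = 1.04354877.
Annualized real rate = 1.04354877^(1/2) − 1 = 2.1542% → 2.15%.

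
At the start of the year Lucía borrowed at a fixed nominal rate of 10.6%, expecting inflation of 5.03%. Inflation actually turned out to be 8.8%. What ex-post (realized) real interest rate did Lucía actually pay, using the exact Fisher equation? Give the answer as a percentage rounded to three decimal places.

1.654%

Ex-post: (1 + 0.1060)/(1 + 0.0880) − 1 = 1.6544%
So the realized real rate is 1.654%.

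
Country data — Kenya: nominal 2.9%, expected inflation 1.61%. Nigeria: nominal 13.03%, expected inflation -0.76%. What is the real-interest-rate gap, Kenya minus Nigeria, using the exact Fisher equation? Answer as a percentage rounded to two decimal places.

-12.63%

Kenya: (1 + 0.0290)/(1 + 0.0161) − 1 = 1.2696%
Nigeria: (1 + 0.1303)/(1 − 0.0076) − 1 = 13.8956%
Differential = 1.2696% − 13.8956% = -12.6260% → -12.63%.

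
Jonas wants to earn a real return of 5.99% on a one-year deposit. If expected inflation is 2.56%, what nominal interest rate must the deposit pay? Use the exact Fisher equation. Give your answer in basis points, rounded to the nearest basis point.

(1 + i) = (1 + r)(1 + π) = 1.05990 × 1.02560 = 1.08703344
i = 1.08703344 − 1, so the required nominal rate is 870 basis points.

870 basis points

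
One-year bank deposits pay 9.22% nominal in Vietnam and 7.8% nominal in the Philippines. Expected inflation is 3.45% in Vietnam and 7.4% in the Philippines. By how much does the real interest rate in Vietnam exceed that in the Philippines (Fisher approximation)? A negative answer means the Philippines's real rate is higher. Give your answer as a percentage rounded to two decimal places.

Vietnam: 9.22% − 3.45% = 5.770%
The Philippines: 7.8% − 7.4% = 0.400%
Differential = 5.370% → 5.37%.

5.37%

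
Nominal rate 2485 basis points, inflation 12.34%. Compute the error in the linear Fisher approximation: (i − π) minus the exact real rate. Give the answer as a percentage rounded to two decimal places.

Approximate: r ≈ 24.850% − 12.340% = 12.5100%
Exact: (1 + 0.2485)/(1 + 0.1234) − 1 = 11.1358%
Error = 12.5100% − 11.1358% = 1.3742% → 1.37%.

1.37%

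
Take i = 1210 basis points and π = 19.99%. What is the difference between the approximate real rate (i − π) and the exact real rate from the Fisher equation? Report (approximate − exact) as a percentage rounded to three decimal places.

Approximate: r ≈ 12.100% − 19.990% = -7.8900%
Exact: (1 + 0.1210)/(1 + 0.1999) − 1 = -6.57555%
Error = -7.8900% − (-6.57555%) = -1.31445% → -1.314%.

-1.314%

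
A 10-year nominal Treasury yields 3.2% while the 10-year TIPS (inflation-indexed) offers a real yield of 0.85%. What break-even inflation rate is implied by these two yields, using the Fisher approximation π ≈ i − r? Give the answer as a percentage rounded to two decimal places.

π ≈ i − r = 3.2% − 0.85% → 2.35%.

2.35%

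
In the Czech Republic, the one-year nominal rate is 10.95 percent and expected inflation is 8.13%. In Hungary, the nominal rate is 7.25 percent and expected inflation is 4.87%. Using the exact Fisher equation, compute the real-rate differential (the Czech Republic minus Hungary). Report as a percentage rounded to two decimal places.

0.34%

The Czech Republic: (1 + 0.1095)/(1 + 0.0813) − 1 = 2.6080%
Hungary: (1 + 0.0725)/(1 + 0.0487) − 1 = 2.2695%
Differential = 2.6080% − 2.2695% = 0.3385% → 0.34%.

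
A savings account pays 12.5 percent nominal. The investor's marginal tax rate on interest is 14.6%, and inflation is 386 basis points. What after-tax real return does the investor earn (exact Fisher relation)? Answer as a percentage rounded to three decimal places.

6.562%

After-tax nominal return = 12.5% × (1 − 0.146) = 10.6750%.
1 + r = 1.10675 / 1.03860 = 1.065617
After-tax real rate = 1.065617 − 1 → 6.562%.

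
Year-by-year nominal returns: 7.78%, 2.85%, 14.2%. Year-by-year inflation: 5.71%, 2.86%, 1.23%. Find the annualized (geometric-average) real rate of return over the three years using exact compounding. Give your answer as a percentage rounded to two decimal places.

4.77%

Nominal growth factor = 1.0778 × 1.0285 × 1.1420 = 1.26592676
Price-level growth factor = 1.0571 × 1.0286 × 1.0123 = 1.10070726
Real growth factor = 1.26592676 / 1.10070726 = 1.15010304
Annualized real rate = 1.15010304^(1/3) − 1 = 4.7721% → 4.77%.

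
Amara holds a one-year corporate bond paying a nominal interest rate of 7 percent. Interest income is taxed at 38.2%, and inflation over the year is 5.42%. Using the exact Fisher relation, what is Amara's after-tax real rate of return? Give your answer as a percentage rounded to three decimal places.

-1.038%

After-tax nominal return = 7% × (1 − 0.382) = 4.3260%.
1 + r = 1.04326 / 1.05420 = 0.989622
After-tax real rate = 0.989622 − 1 → -1.038%.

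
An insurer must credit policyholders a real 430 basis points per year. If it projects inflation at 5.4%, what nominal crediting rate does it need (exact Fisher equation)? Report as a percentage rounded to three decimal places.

(1 + i) = (1 + r)(1 + π) = 1.04300 × 1.05400 = 1.099322
i = 1.099322 − 1, so the required nominal rate is 9.932%.

9.932%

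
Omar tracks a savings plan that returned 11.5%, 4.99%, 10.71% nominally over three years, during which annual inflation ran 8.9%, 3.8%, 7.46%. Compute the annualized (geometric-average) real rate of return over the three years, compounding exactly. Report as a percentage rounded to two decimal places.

2.18%

Nominal growth factor = 1.1150 × 1.0499 × 1.1071 = 1.29601388
Price-level growth factor = 1.0890 × 1.0380 × 1.0746 = 1.21470850
Real growth factor = 1.29601388 / 1.21470850 = 1.06693407
Annualized real rate = 1.06693407^(1/3) − 1 = 2.1831% → 2.18%.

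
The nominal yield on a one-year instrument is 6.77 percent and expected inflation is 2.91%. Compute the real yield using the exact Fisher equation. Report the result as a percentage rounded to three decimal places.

By the Fisher identity, 1 + r = (1 + i)/(1 + π).
1 + r = 1.06770 / 1.02910 = 1.037509
r = 1.037509 − 1 = 3.7509%, i.e. 3.751%.

3.751%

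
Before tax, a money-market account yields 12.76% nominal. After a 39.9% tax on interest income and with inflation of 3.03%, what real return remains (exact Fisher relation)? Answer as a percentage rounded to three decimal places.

4.502%

After-tax nominal return = 12.76% × (1 − 0.399) = 7.66876%.
1 + r = 1.0766876 / 1.03030 = 1.045023
After-tax real rate = 1.045023 − 1 → 4.502%.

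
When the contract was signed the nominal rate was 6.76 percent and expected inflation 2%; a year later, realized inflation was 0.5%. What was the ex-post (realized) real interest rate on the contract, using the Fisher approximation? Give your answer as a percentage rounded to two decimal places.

Ex-post: 6.76% − 0.5% = 6.260%
So the realized real rate is 6.26%.

6.26%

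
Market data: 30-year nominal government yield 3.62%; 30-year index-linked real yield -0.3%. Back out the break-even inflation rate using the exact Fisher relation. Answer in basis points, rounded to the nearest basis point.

(1 + π) = (1 + i)/(1 + r) = 1.03620 / 0.99700 = 1.039318
Break-even inflation = 1.039318 − 1 → 393 basis points.

393 basis points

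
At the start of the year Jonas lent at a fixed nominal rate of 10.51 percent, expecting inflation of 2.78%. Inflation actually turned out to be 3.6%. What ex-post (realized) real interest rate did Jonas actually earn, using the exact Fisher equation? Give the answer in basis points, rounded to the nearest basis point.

667 basis points

Ex-post: (1 + 0.1051)/(1 + 0.0360) − 1 = 6.6699%
So the realized real rate is 667 basis points.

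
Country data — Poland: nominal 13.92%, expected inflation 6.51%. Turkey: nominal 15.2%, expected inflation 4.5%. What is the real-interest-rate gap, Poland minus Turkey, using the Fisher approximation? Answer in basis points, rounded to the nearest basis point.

-329 basis points

Poland: 13.92% − 6.51% = 7.410%
Turkey: 15.2% − 4.5% = 10.700%
Differential = -3.290% → -329 basis points.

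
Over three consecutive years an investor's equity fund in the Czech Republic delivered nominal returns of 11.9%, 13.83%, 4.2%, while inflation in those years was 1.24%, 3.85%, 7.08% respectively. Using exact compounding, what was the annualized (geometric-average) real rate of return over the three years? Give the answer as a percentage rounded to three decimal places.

Nominal growth factor = 1.1190 × 1.1383 × 1.0420 = 1.32725552
Price-level growth factor = 1.0124 × 1.0385 × 1.0708 = 1.12581492
Real growth factor = 1.32725552 / 1.12581492 = 1.17892870
Annualized real rate = 1.17892870^(1/3) − 1 = 5.6402% → 5.640%.

5.640%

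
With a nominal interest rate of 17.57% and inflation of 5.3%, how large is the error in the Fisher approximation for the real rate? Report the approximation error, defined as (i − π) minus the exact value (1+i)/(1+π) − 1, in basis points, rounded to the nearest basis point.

62 basis points

Approximate: r ≈ 17.570% − 5.300% = 12.2700%
Exact: (1 + 0.1757)/(1 + 0.0530) − 1 = 11.6524%
Error = 12.2700% − 11.6524% = 0.6176% → 62 basis points.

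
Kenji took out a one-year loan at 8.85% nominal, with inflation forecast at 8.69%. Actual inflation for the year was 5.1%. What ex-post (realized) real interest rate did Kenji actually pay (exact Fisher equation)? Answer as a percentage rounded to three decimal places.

3.568%

Ex-post: (1 + 0.0885)/(1 + 0.0510) − 1 = 3.5680%
So the realized real rate is 3.568%.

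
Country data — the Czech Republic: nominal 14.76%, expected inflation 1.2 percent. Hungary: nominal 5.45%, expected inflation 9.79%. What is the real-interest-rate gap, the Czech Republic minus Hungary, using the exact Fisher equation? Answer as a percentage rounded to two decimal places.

The Czech Republic: (1 + 0.1476)/(1 + 0.0120) − 1 = 13.3992%
Hungary: (1 + 0.0545)/(1 + 0.0979) − 1 = -3.9530%
Differential = 13.3992% − (-3.9530%) = 17.3522% → 17.35%.

17.35%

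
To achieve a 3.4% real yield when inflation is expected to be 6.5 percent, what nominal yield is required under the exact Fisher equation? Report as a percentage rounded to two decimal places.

(1 + i) = (1 + r)(1 + π) = 1.03400 × 1.06500 = 1.10121
i = 1.10121 − 1, so the required nominal rate is 10.12%.

10.12%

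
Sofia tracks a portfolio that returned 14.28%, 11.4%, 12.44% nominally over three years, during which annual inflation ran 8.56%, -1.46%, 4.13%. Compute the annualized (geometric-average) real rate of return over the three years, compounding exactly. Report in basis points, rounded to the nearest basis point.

Nominal growth factor = 1.1428 × 1.1140 × 1.1244 = 1.43145025
Price-level growth factor = 1.0856 × 0.9854 × 1.0413 = 1.11393092
Real growth factor = 1.43145025 / 1.11393092 = 1.28504400
Annualized real rate = 1.28504400^(1/3) − 1 = 8.7191% → 872 basis points.

872 basis points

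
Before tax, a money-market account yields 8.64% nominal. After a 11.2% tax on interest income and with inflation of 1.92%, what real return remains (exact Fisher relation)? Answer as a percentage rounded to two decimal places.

5.64%

After-tax nominal return = 8.64% × (1 − 0.112) = 7.67232%.
1 + r = 1.0767232 / 1.01920 = 1.056440
After-tax real rate = 1.056440 − 1 → 5.64%.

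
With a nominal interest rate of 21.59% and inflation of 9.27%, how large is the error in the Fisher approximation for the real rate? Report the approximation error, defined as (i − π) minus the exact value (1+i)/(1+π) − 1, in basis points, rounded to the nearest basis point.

Approximate: r ≈ 21.590% − 9.270% = 12.3200%
Exact: (1 + 0.2159)/(1 + 0.0927) − 1 = 11.2748%
Error = 12.3200% − 11.2748% = 1.0452% → 105 basis points.

105 basis points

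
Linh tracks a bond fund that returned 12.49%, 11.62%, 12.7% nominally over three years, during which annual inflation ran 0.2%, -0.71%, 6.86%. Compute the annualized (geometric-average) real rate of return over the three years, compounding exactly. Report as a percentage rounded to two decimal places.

Nominal growth factor = 1.1249 × 1.1162 × 1.1270 = 1.41507628
Price-level growth factor = 1.0020 × 0.9929 × 1.0686 = 1.06313497
Real growth factor = 1.41507628 / 1.06313497 = 1.33104105
Annualized real rate = 1.33104105^(1/3) − 1 = 10.0011% → 10.00%.

10.00%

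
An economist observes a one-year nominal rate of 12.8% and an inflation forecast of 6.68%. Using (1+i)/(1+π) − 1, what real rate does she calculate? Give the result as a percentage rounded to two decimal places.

5.74%

By the Fisher relation, 1 + r = (1 + i)/(1 + π).
1 + r = 1.12800 / 1.06680 = 1.057368
r = 1.057368 − 1 = 5.7368%, i.e. 5.74%.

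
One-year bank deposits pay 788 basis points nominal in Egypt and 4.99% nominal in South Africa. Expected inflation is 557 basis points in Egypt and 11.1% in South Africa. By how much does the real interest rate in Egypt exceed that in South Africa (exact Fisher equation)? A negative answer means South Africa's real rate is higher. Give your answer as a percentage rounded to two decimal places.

7.69%

Egypt: (1 + 0.0788)/(1 + 0.0557) − 1 = 2.1881%
South Africa: (1 + 0.0499)/(1 + 0.1110) − 1 = -5.4995%
Differential = 2.1881% − (-5.4995%) = 7.6877% → 7.69%.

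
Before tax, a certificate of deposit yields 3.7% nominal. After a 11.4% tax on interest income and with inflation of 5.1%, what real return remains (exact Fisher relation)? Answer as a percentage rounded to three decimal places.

After-tax nominal return = 3.7% × (1 − 0.114) = 3.2782%.
1 + r = 1.032782 / 1.05100 = 0.982666
After-tax real rate = 0.982666 − 1 → -1.733%.

-1.733%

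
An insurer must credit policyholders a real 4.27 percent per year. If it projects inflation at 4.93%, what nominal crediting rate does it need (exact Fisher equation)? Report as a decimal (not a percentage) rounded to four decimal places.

0.0941

(1 + i) = (1 + r)(1 + π) = 1.04270 × 1.04930 = 1.09410511
i = 1.09410511 − 1, so the required nominal rate is 0.0941.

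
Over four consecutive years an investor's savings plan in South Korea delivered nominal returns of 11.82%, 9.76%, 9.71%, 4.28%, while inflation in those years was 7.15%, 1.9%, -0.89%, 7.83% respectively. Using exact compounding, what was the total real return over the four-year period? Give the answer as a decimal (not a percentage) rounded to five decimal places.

0.20334

Nominal growth factor = 1.1182 × 1.0976 × 1.0971 × 1.0428 = 1.404141
Price-level growth factor = 1.0715 × 1.0190 × 0.9911 × 1.0783 = 1.166873
Real growth factor = 1.404141 / 1.166873 = 1.203337
Total real return = 1.203337 − 1 → 0.20334.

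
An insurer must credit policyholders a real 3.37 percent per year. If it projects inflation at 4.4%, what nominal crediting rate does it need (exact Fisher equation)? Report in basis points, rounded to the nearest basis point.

(1 + i) = (1 + r)(1 + π) = 1.03370 × 1.04400 = 1.0791828
i = 1.0791828 − 1, so the required nominal rate is 792 basis points.

792 basis points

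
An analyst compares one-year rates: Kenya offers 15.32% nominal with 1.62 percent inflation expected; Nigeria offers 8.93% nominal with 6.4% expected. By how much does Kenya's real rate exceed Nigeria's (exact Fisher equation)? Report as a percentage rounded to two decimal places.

11.10%

Kenya: (1 + 0.1532)/(1 + 0.0162) − 1 = 13.4816%
Nigeria: (1 + 0.0893)/(1 + 0.0640) − 1 = 2.3778%
Differential = 13.4816% − 2.3778% = 11.1038% → 11.10%.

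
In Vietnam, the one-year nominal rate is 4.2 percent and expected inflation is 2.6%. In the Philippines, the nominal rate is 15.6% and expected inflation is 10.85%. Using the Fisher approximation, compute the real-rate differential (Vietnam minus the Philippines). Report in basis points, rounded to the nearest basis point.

-315 basis points

Vietnam: 4.2% − 2.6% = 1.600%
The Philippines: 15.6% − 10.85% = 4.750%
Differential = -3.150% → -315 basis points.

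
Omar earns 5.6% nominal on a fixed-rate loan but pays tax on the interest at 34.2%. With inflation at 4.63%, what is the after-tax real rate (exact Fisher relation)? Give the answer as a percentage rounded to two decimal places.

-0.90%

After-tax nominal return = 5.6% × (1 − 0.342) = 3.6848%.
1 + r = 1.036848 / 1.04630 = 0.990966
After-tax real rate = 0.990966 − 1 → -0.90%.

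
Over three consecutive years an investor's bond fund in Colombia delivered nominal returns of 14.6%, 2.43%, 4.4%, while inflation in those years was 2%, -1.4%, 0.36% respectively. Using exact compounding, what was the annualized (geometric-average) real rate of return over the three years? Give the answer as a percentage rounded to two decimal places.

6.68%

Compound the nominal returns: 1.1460 × 1.0243 × 1.0440 = 1.22549710.
Compound inflation: 1.0200 × 0.9860 × 1.0036 = 1.00934059.
Deflate: 1.22549710 / 1.00934059 = 1.21415617.
Annualized real rate = 1.21415617^(1/3) − 1 = 6.6821% → 6.68%.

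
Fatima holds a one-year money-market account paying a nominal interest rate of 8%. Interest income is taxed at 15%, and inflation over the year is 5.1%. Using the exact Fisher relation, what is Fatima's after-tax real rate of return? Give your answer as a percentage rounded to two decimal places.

1.62%

After-tax nominal return = 8% × (1 − 0.15) = 6.8000%.
1 + r = 1.06800 / 1.05100 = 1.016175
After-tax real rate = 1.016175 − 1 → 1.62%.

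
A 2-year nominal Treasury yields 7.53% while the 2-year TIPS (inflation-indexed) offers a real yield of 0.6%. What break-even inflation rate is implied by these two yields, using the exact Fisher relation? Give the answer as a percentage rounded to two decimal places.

6.89%

(1 + π) = (1 + i)/(1 + r) = 1.07530 / 1.00600 = 1.068887
Break-even inflation = 1.068887 − 1 → 6.89%.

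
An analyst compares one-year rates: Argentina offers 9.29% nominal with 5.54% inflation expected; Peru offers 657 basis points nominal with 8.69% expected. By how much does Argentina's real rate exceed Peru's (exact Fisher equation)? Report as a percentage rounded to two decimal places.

5.50%

Argentina: (1 + 0.0929)/(1 + 0.0554) − 1 = 3.5532%
Peru: (1 + 0.0657)/(1 + 0.0869) − 1 = -1.9505%
Differential = 3.5532% − (-1.9505%) = 5.5037% → 5.50%.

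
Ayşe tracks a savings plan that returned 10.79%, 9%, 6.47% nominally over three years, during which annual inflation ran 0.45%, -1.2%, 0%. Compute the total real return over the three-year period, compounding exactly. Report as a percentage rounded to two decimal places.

29.55%

Nominal growth factor = 1.1079 × 1.0900 × 1.0647 = 1.285743
Price-level growth factor = 1.0045 × 0.9880 × 1.0000 = 0.992446
Real growth factor = 1.285743 / 0.992446 = 1.295530
Total real return = 1.295530 − 1 → 29.55%.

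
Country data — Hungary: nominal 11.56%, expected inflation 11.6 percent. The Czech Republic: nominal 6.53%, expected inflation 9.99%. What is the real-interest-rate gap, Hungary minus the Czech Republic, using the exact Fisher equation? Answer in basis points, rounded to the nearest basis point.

311 basis points

Hungary: (1 + 0.1156)/(1 + 0.1160) − 1 = -0.0358%
The Czech Republic: (1 + 0.0653)/(1 + 0.0999) − 1 = -3.1457%
Differential = -0.0358% − (-3.1457%) = 3.1099% → 311 basis points.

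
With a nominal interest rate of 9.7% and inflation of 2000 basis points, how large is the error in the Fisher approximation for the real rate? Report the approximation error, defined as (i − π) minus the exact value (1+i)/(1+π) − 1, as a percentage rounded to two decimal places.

Approximate: r ≈ 9.700% − 20.000% = -10.3000%
Exact: (1 + 0.0970)/(1 + 0.2000) − 1 = -8.5833%
Error = -10.3000% − (-8.5833%) = -1.7167% → -1.72%.

-1.72%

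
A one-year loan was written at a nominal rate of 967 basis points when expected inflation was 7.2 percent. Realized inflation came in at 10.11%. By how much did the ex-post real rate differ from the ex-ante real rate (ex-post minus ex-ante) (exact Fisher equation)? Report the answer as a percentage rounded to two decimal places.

Ex-ante: (1 + 0.0967)/(1 + 0.0720) − 1 = 2.3041%
Ex-post: (1 + 0.0967)/(1 + 0.1011) − 1 = -0.3996%
Difference (ex-post − ex-ante) = -2.7037% → -2.70%.

-2.70%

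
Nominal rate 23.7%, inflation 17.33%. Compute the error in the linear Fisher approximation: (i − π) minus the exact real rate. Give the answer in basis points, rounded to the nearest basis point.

94 basis points

Approximate: r ≈ 23.700% − 17.330% = 6.3700%
Exact: (1 + 0.2370)/(1 + 0.1733) − 1 = 5.4291%
Error = 6.3700% − 5.4291% = 0.9409% → 94 basis points.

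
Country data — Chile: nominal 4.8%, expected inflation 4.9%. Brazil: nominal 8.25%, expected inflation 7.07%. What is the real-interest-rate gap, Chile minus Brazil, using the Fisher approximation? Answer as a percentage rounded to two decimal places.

-1.28%

Chile: 4.8% − 4.9% = -0.100%
Brazil: 8.25% − 7.07% = 1.180%
Differential = -1.280% → -1.28%.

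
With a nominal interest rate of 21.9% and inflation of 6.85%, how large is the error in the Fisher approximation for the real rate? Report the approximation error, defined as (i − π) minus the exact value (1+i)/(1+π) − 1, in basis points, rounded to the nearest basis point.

96 basis points

Approximate: r ≈ 21.900% − 6.850% = 15.0500%
Exact: (1 + 0.2190)/(1 + 0.0685) − 1 = 14.0852%
Error = 15.0500% − 14.0852% = 0.9648% → 96 basis points.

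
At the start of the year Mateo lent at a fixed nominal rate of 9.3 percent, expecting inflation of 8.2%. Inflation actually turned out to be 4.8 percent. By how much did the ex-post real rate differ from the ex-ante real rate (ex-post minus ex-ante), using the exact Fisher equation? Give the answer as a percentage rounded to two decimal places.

Ex-ante: (1 + 0.0930)/(1 + 0.0820) − 1 = 1.0166%
Ex-post: (1 + 0.0930)/(1 + 0.0480) − 1 = 4.2939%
Difference (ex-post − ex-ante) = 3.2773% → 3.28%.

3.28%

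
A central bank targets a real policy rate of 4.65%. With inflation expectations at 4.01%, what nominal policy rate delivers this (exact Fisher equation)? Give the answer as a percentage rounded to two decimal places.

(1 + i) = (1 + r)(1 + π) = 1.04650 × 1.04010 = 1.08846465
i = 1.08846465 − 1, so the required nominal rate is 8.85%.

8.85%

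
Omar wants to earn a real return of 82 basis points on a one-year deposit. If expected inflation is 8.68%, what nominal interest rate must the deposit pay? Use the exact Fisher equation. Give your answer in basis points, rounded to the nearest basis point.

957 basis points

(1 + i) = (1 + r)(1 + π) = 1.00820 × 1.08680 = 1.09571176
i = 1.09571176 − 1, so the required nominal rate is 957 basis points.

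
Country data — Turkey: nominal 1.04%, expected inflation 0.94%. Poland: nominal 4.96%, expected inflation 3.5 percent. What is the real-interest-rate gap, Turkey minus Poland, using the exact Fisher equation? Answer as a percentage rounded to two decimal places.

-1.31%

Turkey: (1 + 0.0104)/(1 + 0.0094) − 1 = 0.0991%
Poland: (1 + 0.0496)/(1 + 0.0350) − 1 = 1.4106%
Differential = 0.0991% − 1.4106% = -1.3116% → -1.31%.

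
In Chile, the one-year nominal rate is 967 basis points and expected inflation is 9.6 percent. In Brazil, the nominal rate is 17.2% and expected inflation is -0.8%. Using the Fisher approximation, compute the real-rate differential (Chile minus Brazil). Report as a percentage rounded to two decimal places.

-17.93%

Chile: 9.67% − 9.6% = 0.070%
Brazil: 17.2% − (-0.8%) = 18.000%
Differential = -17.930% → -17.93%.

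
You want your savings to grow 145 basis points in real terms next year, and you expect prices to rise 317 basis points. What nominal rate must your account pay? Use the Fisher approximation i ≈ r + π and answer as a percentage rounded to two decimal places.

i ≈ r + π = 1.45% + 3.17% = 4.62%.

4.62%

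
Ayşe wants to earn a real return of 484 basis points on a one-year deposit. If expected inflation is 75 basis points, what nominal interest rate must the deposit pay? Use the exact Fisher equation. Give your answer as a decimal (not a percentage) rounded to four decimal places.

0.0563

(1 + i) = (1 + r)(1 + π) = 1.04840 × 1.00750 = 1.056263
i = 1.056263 − 1, so the required nominal rate is 0.0563.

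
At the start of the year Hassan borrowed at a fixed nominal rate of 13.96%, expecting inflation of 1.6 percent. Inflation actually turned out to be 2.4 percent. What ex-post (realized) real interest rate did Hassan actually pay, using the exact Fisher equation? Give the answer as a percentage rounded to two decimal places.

Ex-post: (1 + 0.1396)/(1 + 0.0240) − 1 = 11.2891%
So the realized real rate is 11.29%.

11.29%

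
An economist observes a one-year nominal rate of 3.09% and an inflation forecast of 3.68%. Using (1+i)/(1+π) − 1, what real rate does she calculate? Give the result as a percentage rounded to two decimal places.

-0.57%

By the Fisher equation, 1 + r = (1 + i)/(1 + π).
1 + r = 1.03090 / 1.03680 = 0.994309
r = 0.994309 − 1 = -0.5691%, i.e. -0.57%.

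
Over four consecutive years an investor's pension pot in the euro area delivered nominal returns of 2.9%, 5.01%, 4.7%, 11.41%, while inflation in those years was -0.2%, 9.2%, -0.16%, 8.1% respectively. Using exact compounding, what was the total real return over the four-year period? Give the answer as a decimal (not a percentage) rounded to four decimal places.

Compound the nominal returns: 1.0290 × 1.0501 × 1.0470 × 1.1141 = 1.260425.
Compound inflation: 0.9980 × 1.0920 × 0.9984 × 1.0810 = 1.176206.
Deflate: 1.260425 / 1.176206 = 1.071602.
Total real return = 1.071602 − 1 → 0.0716.

0.0716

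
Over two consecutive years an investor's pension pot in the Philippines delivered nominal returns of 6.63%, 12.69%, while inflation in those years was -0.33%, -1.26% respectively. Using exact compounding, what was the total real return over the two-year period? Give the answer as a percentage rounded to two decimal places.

22.10%

Nominal growth factor = 1.0663 × 1.1269 = 1.201613
Price-level growth factor = 0.9967 × 0.9874 = 0.984142
Real growth factor = 1.201613 / 0.984142 = 1.220976
Total real return = 1.220976 − 1 → 22.10%.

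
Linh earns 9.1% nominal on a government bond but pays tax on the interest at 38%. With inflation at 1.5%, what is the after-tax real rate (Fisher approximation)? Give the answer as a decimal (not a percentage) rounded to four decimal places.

0.0414

After-tax nominal return = 9.1% × (1 − 0.38) = 5.6420%.
r ≈ 5.6420% − 1.5% → 0.0414.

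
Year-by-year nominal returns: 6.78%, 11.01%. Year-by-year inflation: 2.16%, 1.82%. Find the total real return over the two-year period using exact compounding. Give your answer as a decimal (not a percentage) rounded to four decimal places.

0.1396

Nominal growth factor = 1.0678 × 1.1101 = 1.185365
Price-level growth factor = 1.0216 × 1.0182 = 1.040193
Real growth factor = 1.185365 / 1.040193 = 1.139562
Total real return = 1.139562 − 1 → 0.1396.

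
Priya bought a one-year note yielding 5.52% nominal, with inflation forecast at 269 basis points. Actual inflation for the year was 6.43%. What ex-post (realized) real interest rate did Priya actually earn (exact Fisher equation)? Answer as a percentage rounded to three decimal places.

-0.855%

Ex-post: (1 + 0.0552)/(1 + 0.0643) − 1 = -0.8550%
So the realized real rate is -0.855%.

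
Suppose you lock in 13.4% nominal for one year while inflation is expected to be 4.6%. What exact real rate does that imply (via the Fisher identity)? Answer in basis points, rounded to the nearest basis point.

841 basis points

By the Fisher identity, 1 + r = (1 + i)/(1 + π).
1 + r = 1.13400 / 1.04600 = 1.084130
r = 1.084130 − 1 = 8.4130%, i.e. 841 basis points.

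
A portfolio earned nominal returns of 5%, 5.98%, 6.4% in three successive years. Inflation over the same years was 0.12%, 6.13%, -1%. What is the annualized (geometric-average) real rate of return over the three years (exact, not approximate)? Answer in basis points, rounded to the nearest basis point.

Compound the nominal returns: 1.0500 × 1.0598 × 1.0640 = 1.18400856.
Compound inflation: 1.0012 × 1.0613 × 0.9900 = 1.05194782.
Deflate: 1.18400856 / 1.05194782 = 1.12553924.
Annualized real rate = 1.12553924^(1/3) − 1 = 4.0208% → 402 basis points.

402 basis points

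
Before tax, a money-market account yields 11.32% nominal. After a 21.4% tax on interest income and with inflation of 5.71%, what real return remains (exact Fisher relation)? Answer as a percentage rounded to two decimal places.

3.02%

After-tax nominal return = 11.32% × (1 − 0.214) = 8.89752%.
1 + r = 1.0889752 / 1.05710 = 1.030153
After-tax real rate = 1.030153 − 1 → 3.02%.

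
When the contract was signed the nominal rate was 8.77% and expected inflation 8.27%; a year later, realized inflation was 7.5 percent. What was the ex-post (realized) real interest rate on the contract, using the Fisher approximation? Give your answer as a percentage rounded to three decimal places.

Ex-post: 8.77% − 7.5% = 1.270%
So the realized real rate is 1.270%.

1.270%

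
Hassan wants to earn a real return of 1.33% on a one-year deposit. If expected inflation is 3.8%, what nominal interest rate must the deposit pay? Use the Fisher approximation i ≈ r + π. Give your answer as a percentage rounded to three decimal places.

i ≈ r + π = 1.33% + 3.8% = 5.130%.

5.130%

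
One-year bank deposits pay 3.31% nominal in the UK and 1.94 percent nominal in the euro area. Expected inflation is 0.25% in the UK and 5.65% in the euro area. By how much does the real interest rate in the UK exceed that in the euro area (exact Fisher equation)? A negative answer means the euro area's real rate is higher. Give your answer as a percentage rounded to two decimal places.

6.56%

The UK: (1 + 0.0331)/(1 + 0.0025) − 1 = 3.0524%
The euro area: (1 + 0.0194)/(1 + 0.0565) − 1 = -3.5116%
Differential = 3.0524% − (-3.5116%) = 6.5640% → 6.56%.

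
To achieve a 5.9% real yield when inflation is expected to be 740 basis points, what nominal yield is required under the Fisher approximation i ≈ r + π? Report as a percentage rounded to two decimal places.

13.30%

i ≈ r + π = 5.9% + 7.4% = 13.30%.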